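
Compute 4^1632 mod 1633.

1222

4^1 ≡ 4 (mod 1633)
4^2 ≡ 4^2 = 16 ≡ 16 (mod 1633)
4^4 ≡ 16^2 = 256 ≡ 256 (mod 1633)
4^8 ≡ 256^2 = 65536 ≡ 216 (mod 1633)
4^16 ≡ 216^2 = 46656 ≡ 932 (mod 1633)
4^32 ≡ 932^2 = 868624 ≡ 1501 (mod 1633)
4^64 ≡ 1501^2 = 2253001 ≡ 1094 (mod 1633)
4^128 ≡ 1094^2 = 1196836 ≡ 1480 (mod 1633)
4^256 ≡ 1480^2 = 2190400 ≡ 547 (mod 1633)
4^512 ≡ 547^2 = 299209 ≡ 370 (mod 1633)
4^1024 ≡ 370^2 = 136900 ≡ 1361 (mod 1633)
1632 = 1024 + 512 + 64 + 32 in binary powers of 2.
So 4^1632 ≡ 1361 · 370 · 1094 · 1501 ≡ 1222 (mod 1633).
Since 1222 ≠ 1, base 4 is a Fermat witness: 1633 is composite.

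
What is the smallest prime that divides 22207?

22207 is odd.
Digit sum 13, not divisible by 3.
Ends in 7: not divisible by 5.
7: 22207 = 7·3172 + 3
11: 22207 = 11·2018 + 9
13: 22207 = 13·1708 + 3
17: 22207 = 17·1306 + 5
19: 22207 = 19·1168 + 15
23: 22207 = 23·965 + 12
29: 22207 = 29·765 + 22
31: 22207 = 31·716 + 11
37: 22207 = 37·600 + 7
41: 22207 = 41·541 + 26
43: 22207 = 43·516 + 19
47: 22207 = 47·472 + 23
53: 22207 = 53·419

53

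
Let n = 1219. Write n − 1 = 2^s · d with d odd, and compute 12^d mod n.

1219 − 1 = 1218 = 2^1 · 609, so d = 609.
12^1 ≡ 12 (mod 1219)
12^2 ≡ 12^2 = 144 ≡ 144 (mod 1219)
12^4 ≡ 144^2 = 20736 ≡ 13 (mod 1219)
12^8 ≡ 13^2 = 169 ≡ 169 (mod 1219)
12^16 ≡ 169^2 = 28561 ≡ 524 (mod 1219)
12^32 ≡ 524^2 = 274576 ≡ 301 (mod 1219)
12^64 ≡ 301^2 = 90601 ≡ 395 (mod 1219)
12^128 ≡ 395^2 = 156025 ≡ 1212 (mod 1219)
12^256 ≡ 1212^2 = 1468944 ≡ 49 (mod 1219)
12^512 ≡ 49^2 = 2401 ≡ 1182 (mod 1219)
609 = 512 + 64 + 32 + 1 in binary powers of 2.
So 12^609 ≡ 1182 · 395 · 301 · 12 ≡ 634 (mod 1219).
Squaring chain: 634; never reaches −1, so base 12 is a Miller–Rabin witness that 1219 is composite.

634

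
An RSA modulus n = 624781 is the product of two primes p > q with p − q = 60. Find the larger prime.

Since p = q + 60, we have 624781 = q(q + 60), so q² + 60q − 624781 = 0.
Discriminant: 60² + 4·624781 = 3600 + 2499124 = 2502724; √2502724 = 1582.
q = (−60 + 1582)/2 = 761, and p = q + 60 = 821.
Check: 761 · 821 = 624781.

821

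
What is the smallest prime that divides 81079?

81079 is odd.
Digit sum 25, not divisible by 3.
Ends in 9: not divisible by 5.
7: 81079 = 7·11582 + 5
11: 81079 = 11·7370 + 9
13: 81079 = 13·6236 + 11
17: 81079 = 17·4769 + 6
19: 81079 = 19·4267 + 6
23: 81079 = 23·3525 + 4
29: 81079 = 29·2795 + 24
31: 81079 = 31·2615 + 14
37: 81079 = 37·2191 + 12
41: 81079 = 41·1977 + 22
43: 81079 = 43·1885 + 24
47: 81079 = 47·1725 + 4
53: 81079 = 53·1529 + 42
59: 81079 = 59·1374 + 13
61: 81079 = 61·1329 + 10
67: 81079 = 67·1210 + 9
71: 81079 = 71·1141 + 68
73: 81079 = 73·1110 + 49
79: 81079 = 79·1026 + 25
83: 81079 = 83·976 + 71
89: 81079 = 89·911

89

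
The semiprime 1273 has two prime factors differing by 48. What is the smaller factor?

Since p = q + 48, we have 1273 = q(q + 48), so q² + 48q − 1273 = 0.
Discriminant: 48² + 4·1273 = 2304 + 5092 = 7396; √7396 = 86.
q = (−48 + 86)/2 = 19, and p = q + 48 = 67.
Check: 19 · 67 = 1273.

19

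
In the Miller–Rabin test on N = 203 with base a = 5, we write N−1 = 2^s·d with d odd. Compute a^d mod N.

38

203 − 1 = 202 = 2^1 · 101, so d = 101.
5^1 ≡ 5 (mod 203)
5^2 ≡ 5^2 = 25 ≡ 25 (mod 203)
5^4 ≡ 25^2 = 625 ≡ 16 (mod 203)
5^8 ≡ 16^2 = 256 ≡ 53 (mod 203)
5^16 ≡ 53^2 = 2809 ≡ 170 (mod 203)
5^32 ≡ 170^2 = 28900 ≡ 74 (mod 203)
5^64 ≡ 74^2 = 5476 ≡ 198 (mod 203)
101 = 64 + 32 + 4 + 1 in binary powers of 2.
So 5^101 ≡ 198 · 74 · 16 · 5 ≡ 38 (mod 203).
Squaring chain: 38; never reaches −1, so base 5 is a Miller–Rabin witness that 203 is composite.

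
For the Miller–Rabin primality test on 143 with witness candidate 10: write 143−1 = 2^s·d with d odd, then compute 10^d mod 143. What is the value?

43

143 − 1 = 142 = 2^1 · 71, so d = 71.
10^1 ≡ 10 (mod 143)
10^2 ≡ 10^2 = 100 ≡ 100 (mod 143)
10^4 ≡ 100^2 = 10000 ≡ 133 (mod 143)
10^8 ≡ 133^2 = 17689 ≡ 100 (mod 143)
10^16 ≡ 100^2 = 10000 ≡ 133 (mod 143)
10^32 ≡ 133^2 = 17689 ≡ 100 (mod 143)
10^64 ≡ 100^2 = 10000 ≡ 133 (mod 143)
71 = 64 + 4 + 2 + 1 in binary powers of 2.
So 10^71 ≡ 133 · 133 · 100 · 10 ≡ 43 (mod 143).
Squaring chain: 43; never reaches −1, so base 10 is a Miller–Rabin witness that 143 is composite.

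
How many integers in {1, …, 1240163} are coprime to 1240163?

1197000

Factor: 1240163 = 43 · 151 · 191.
φ(1240163) = (43−1) · (151−1) · (191−1) = 42 · 150 · 190 = 1197000.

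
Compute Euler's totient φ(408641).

384912

Factor: 408641 = 23 · 109 · 163.
φ(408641) = (23−1) · (109−1) · (163−1) = 22 · 108 · 162 = 384912.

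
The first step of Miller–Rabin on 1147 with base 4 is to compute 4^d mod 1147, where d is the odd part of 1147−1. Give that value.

529

1147 − 1 = 1146 = 2^1 · 573, so d = 573.
4^1 ≡ 4 (mod 1147)
4^2 ≡ 4^2 = 16 ≡ 16 (mod 1147)
4^4 ≡ 16^2 = 256 ≡ 256 (mod 1147)
4^8 ≡ 256^2 = 65536 ≡ 157 (mod 1147)
4^16 ≡ 157^2 = 24649 ≡ 562 (mod 1147)
4^32 ≡ 562^2 = 315844 ≡ 419 (mod 1147)
4^64 ≡ 419^2 = 175561 ≡ 70 (mod 1147)
4^128 ≡ 70^2 = 4900 ≡ 312 (mod 1147)
4^256 ≡ 312^2 = 97344 ≡ 996 (mod 1147)
4^512 ≡ 996^2 = 992016 ≡ 1008 (mod 1147)
573 = 512 + 32 + 16 + 8 + 4 + 1 in binary powers of 2.
So 4^573 ≡ 1008 · 419 · 562 · 157 · 256 · 4 ≡ 529 (mod 1147).
Squaring chain: 529; never reaches −1, so base 4 is a Miller–Rabin witness that 1147 is composite.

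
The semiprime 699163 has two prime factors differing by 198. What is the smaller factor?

Since p = q + 198, we have 699163 = q(q + 198), so q² + 198q − 699163 = 0.
Discriminant: 198² + 4·699163 = 39204 + 2796652 = 2835856; √2835856 = 1684.
q = (−198 + 1684)/2 = 743, and p = q + 198 = 941.
Check: 743 · 941 = 699163.

743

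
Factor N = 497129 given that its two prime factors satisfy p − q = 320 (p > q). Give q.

Since p = q + 320, we have 497129 = q(q + 320), so q² + 320q − 497129 = 0.
Discriminant: 320² + 4·497129 = 102400 + 1988516 = 2090916; √2090916 = 1446.
q = (−320 + 1446)/2 = 563, and p = q + 320 = 883.
Check: 563 · 883 = 497129.

563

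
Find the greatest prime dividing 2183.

2183 = 37 · 59
59 is prime.
So 2183 = 37 · 59; the largest prime factor is 59.

59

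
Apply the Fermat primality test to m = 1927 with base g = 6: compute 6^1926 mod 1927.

777

6^1 ≡ 6 (mod 1927)
6^2 ≡ 6^2 = 36 ≡ 36 (mod 1927)
6^4 ≡ 36^2 = 1296 ≡ 1296 (mod 1927)
6^8 ≡ 1296^2 = 1679616 ≡ 1199 (mod 1927)
6^16 ≡ 1199^2 = 1437601 ≡ 59 (mod 1927)
6^32 ≡ 59^2 = 3481 ≡ 1554 (mod 1927)
6^64 ≡ 1554^2 = 2414916 ≡ 385 (mod 1927)
6^128 ≡ 385^2 = 148225 ≡ 1773 (mod 1927)
6^256 ≡ 1773^2 = 3143529 ≡ 592 (mod 1927)
6^512 ≡ 592^2 = 350464 ≡ 1677 (mod 1927)
6^1024 ≡ 1677^2 = 2812329 ≡ 836 (mod 1927)
1926 = 1024 + 512 + 256 + 128 + 4 + 2 in binary powers of 2.
So 6^1926 ≡ 836 · 1677 · 592 · 1773 · 1296 · 36 ≡ 777 (mod 1927).
Since 777 ≠ 1, base 6 is a Fermat witness: 1927 is composite.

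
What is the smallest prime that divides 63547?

63547 is odd.
Digit sum 25, not divisible by 3.
Ends in 7: not divisible by 5.
7: 63547 = 7·9078 + 1
11: 63547 = 11·5777

11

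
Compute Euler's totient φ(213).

Factor: 213 = 3 · 71.
φ(213) = (3−1) · (71−1) = 2 · 70 = 140.

140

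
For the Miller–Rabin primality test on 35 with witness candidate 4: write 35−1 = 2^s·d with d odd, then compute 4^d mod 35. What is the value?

35 − 1 = 34 = 2^1 · 17, so d = 17.
4^1 ≡ 4 (mod 35)
4^2 ≡ 4^2 = 16 ≡ 16 (mod 35)
4^4 ≡ 16^2 = 256 ≡ 11 (mod 35)
4^8 ≡ 11^2 = 121 ≡ 16 (mod 35)
4^16 ≡ 16^2 = 256 ≡ 11 (mod 35)
17 = 16 + 1 in binary powers of 2.
So 4^17 ≡ 11 · 4 ≡ 9 (mod 35).
Squaring chain: 9; never reaches −1, so base 4 is a Miller–Rabin witness that 35 is composite.

9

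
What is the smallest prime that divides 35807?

35807 is odd.
Digit sum 23, not divisible by 3.
Ends in 7: not divisible by 5.
7: 35807 = 7·5115 + 2
11: 35807 = 11·3255 + 2
13: 35807 = 13·2754 + 5
17: 35807 = 17·2106 + 5
19: 35807 = 19·1884 + 11
23: 35807 = 23·1556 + 19
29: 35807 = 29·1234 + 21
31: 35807 = 31·1155 + 2
37: 35807 = 37·967 + 28
41: 35807 = 41·873 + 14
43: 35807 = 43·832 + 31
47: 35807 = 47·761 + 40
53: 35807 = 53·675 + 32
59: 35807 = 59·606 + 53
61: 35807 = 61·587

61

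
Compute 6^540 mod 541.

6^1 ≡ 6 (mod 541)
6^2 ≡ 6^2 = 36 ≡ 36 (mod 541)
6^4 ≡ 36^2 = 1296 ≡ 214 (mod 541)
6^8 ≡ 214^2 = 45796 ≡ 352 (mod 541)
6^16 ≡ 352^2 = 123904 ≡ 15 (mod 541)
6^32 ≡ 15^2 = 225 ≡ 225 (mod 541)
6^64 ≡ 225^2 = 50625 ≡ 312 (mod 541)
6^128 ≡ 312^2 = 97344 ≡ 505 (mod 541)
6^256 ≡ 505^2 = 255025 ≡ 214 (mod 541)
6^512 ≡ 214^2 = 45796 ≡ 352 (mod 541)
540 = 512 + 16 + 8 + 4 in binary powers of 2.
So 6^540 ≡ 352 · 15 · 352 · 214 ≡ 1 (mod 541).
Since the result is 1, base 6 gives no evidence that 541 is composite.

1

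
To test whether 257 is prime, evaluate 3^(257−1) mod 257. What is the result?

3^1 ≡ 3 (mod 257)
3^2 ≡ 3^2 = 9 ≡ 9 (mod 257)
3^4 ≡ 9^2 = 81 ≡ 81 (mod 257)
3^8 ≡ 81^2 = 6561 ≡ 136 (mod 257)
3^16 ≡ 136^2 = 18496 ≡ 249 (mod 257)
3^32 ≡ 249^2 = 62001 ≡ 64 (mod 257)
3^64 ≡ 64^2 = 4096 ≡ 241 (mod 257)
3^128 ≡ 241^2 = 58081 ≡ 256 (mod 257)
3^256 ≡ 256^2 = 65536 ≡ 1 (mod 257)
256 = 256 in binary powers of 2.
So 3^256 ≡ 1 ≡ 1 (mod 257).
Since the result is 1, base 3 gives no evidence that 257 is composite.

1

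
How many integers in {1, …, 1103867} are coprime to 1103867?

1070784

Factor: 1103867 = 79 · 89 · 157.
φ(1103867) = (79−1) · (89−1) · (157−1) = 78 · 88 · 156 = 1070784.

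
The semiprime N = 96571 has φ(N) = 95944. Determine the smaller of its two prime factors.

φ(n) = (p−1)(q−1) = n − (p+q) + 1, so p + q = 96571 − 95944 + 1 = 628.
p and q are the roots of t² − 628t + 96571 = 0.
Discriminant: 628² − 4·96571 = 394384 − 386284 = 8100; √8100 = 90.
q = (628 − 90)/2 = 269, p = (628 + 90)/2 = 359.
Check: 269 · 359 = 96571.

269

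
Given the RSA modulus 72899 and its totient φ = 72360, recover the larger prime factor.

φ(n) = (p−1)(q−1) = n − (p+q) + 1, so p + q = 72899 − 72360 + 1 = 540.
p and q are the roots of t² − 540t + 72899 = 0.
Discriminant: 540² − 4·72899 = 291600 − 291596 = 4; √4 = 2.
q = (540 − 2)/2 = 269, p = (540 + 2)/2 = 271.
Check: 269 · 271 = 72899.

271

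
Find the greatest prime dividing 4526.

4526 = 2 · 2263
2263 = 31 · 73
73 is prime.
So 4526 = 2 · 31 · 73; the largest prime factor is 73.

73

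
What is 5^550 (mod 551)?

5^1 ≡ 5 (mod 551)
5^2 ≡ 5^2 = 25 ≡ 25 (mod 551)
5^4 ≡ 25^2 = 625 ≡ 74 (mod 551)
5^8 ≡ 74^2 = 5476 ≡ 517 (mod 551)
5^16 ≡ 517^2 = 267289 ≡ 54 (mod 551)
5^32 ≡ 54^2 = 2916 ≡ 161 (mod 551)
5^64 ≡ 161^2 = 25921 ≡ 24 (mod 551)
5^128 ≡ 24^2 = 576 ≡ 25 (mod 551)
5^256 ≡ 25^2 = 625 ≡ 74 (mod 551)
5^512 ≡ 74^2 = 5476 ≡ 517 (mod 551)
550 = 512 + 32 + 4 + 2 in binary powers of 2.
So 5^550 ≡ 517 · 161 · 74 · 25 ≡ 480 (mod 551).
Since 480 ≠ 1, base 5 is a Fermat witness: 551 is composite.

480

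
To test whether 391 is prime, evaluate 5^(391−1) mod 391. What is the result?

5^1 ≡ 5 (mod 391)
5^2 ≡ 5^2 = 25 ≡ 25 (mod 391)
5^4 ≡ 25^2 = 625 ≡ 234 (mod 391)
5^8 ≡ 234^2 = 54756 ≡ 16 (mod 391)
5^16 ≡ 16^2 = 256 ≡ 256 (mod 391)
5^32 ≡ 256^2 = 65536 ≡ 239 (mod 391)
5^64 ≡ 239^2 = 57121 ≡ 35 (mod 391)
5^128 ≡ 35^2 = 1225 ≡ 52 (mod 391)
5^256 ≡ 52^2 = 2704 ≡ 358 (mod 391)
390 = 256 + 128 + 4 + 2 in binary powers of 2.
So 5^390 ≡ 358 · 52 · 234 · 25 ≡ 325 (mod 391).
Since 325 ≠ 1, base 5 is a Fermat witness: 391 is composite.

325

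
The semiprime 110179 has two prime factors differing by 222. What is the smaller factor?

239

Since p = q + 222, we have 110179 = q(q + 222), so q² + 222q − 110179 = 0.
Discriminant: 222² + 4·110179 = 49284 + 440716 = 490000; √490000 = 700.
q = (−222 + 700)/2 = 239, and p = q + 222 = 461.
Check: 239 · 461 = 110179.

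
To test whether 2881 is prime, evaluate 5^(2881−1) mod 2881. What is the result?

1466

5^1 ≡ 5 (mod 2881)
5^2 ≡ 5^2 = 25 ≡ 25 (mod 2881)
5^4 ≡ 25^2 = 625 ≡ 625 (mod 2881)
5^8 ≡ 625^2 = 390625 ≡ 1690 (mod 2881)
5^16 ≡ 1690^2 = 2856100 ≡ 1029 (mod 2881)
5^32 ≡ 1029^2 = 1058841 ≡ 1514 (mod 2881)
5^64 ≡ 1514^2 = 2292196 ≡ 1801 (mod 2881)
5^128 ≡ 1801^2 = 3243601 ≡ 2476 (mod 2881)
5^256 ≡ 2476^2 = 6130576 ≡ 2689 (mod 2881)
5^512 ≡ 2689^2 = 7230721 ≡ 2292 (mod 2881)
5^1024 ≡ 2292^2 = 5253264 ≡ 1201 (mod 2881)
5^2048 ≡ 1201^2 = 1442401 ≡ 1901 (mod 2881)
2880 = 2048 + 512 + 256 + 64 in binary powers of 2.
So 5^2880 ≡ 1901 · 2292 · 2689 · 1801 ≡ 1466 (mod 2881).
Since 1466 ≠ 1, base 5 is a Fermat witness: 2881 is composite.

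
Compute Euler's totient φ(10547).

10296

Factor: 10547 = 53 · 199.
φ(10547) = (53−1) · (199−1) = 52 · 198 = 10296.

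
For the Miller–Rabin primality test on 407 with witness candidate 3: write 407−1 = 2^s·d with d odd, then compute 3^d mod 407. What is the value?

280

407 − 1 = 406 = 2^1 · 203, so d = 203.
3^1 ≡ 3 (mod 407)
3^2 ≡ 3^2 = 9 ≡ 9 (mod 407)
3^4 ≡ 9^2 = 81 ≡ 81 (mod 407)
3^8 ≡ 81^2 = 6561 ≡ 49 (mod 407)
3^16 ≡ 49^2 = 2401 ≡ 366 (mod 407)
3^32 ≡ 366^2 = 133956 ≡ 53 (mod 407)
3^64 ≡ 53^2 = 2809 ≡ 367 (mod 407)
3^128 ≡ 367^2 = 134689 ≡ 379 (mod 407)
203 = 128 + 64 + 8 + 2 + 1 in binary powers of 2.
So 3^203 ≡ 379 · 367 · 49 · 9 · 3 ≡ 280 (mod 407).
Squaring chain: 280; never reaches −1, so base 3 is a Miller–Rabin witness that 407 is composite.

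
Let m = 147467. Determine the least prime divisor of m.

147467 is odd.
Digit sum 29, not divisible by 3.
Ends in 7: not divisible by 5.
7: 147467 = 7·21066 + 5
11: 147467 = 11·13406 + 1
13: 147467 = 13·11343 + 8
17: 147467 = 17·8674 + 9
19: 147467 = 19·7761 + 8
23: 147467 = 23·6411 + 14
29: 147467 = 29·5085 + 2
31: 147467 = 31·4757

31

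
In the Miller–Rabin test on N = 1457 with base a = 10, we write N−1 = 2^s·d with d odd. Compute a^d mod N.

785

1457 − 1 = 1456 = 2^4 · 91, so d = 91.
10^1 ≡ 10 (mod 1457)
10^2 ≡ 10^2 = 100 ≡ 100 (mod 1457)
10^4 ≡ 100^2 = 10000 ≡ 1258 (mod 1457)
10^8 ≡ 1258^2 = 1582564 ≡ 262 (mod 1457)
10^16 ≡ 262^2 = 68644 ≡ 165 (mod 1457)
10^32 ≡ 165^2 = 27225 ≡ 999 (mod 1457)
10^64 ≡ 999^2 = 998001 ≡ 1413 (mod 1457)
91 = 64 + 16 + 8 + 2 + 1 in binary powers of 2.
So 10^91 ≡ 1413 · 165 · 262 · 100 · 10 ≡ 785 (mod 1457).
Squaring chain: 785 → 1371 → 111 → 665; never reaches −1, so base 10 is a Miller–Rabin witness that 1457 is composite.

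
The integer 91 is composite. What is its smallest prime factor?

91 is odd.
Digit sum 10, not divisible by 3.
Ends in 1: not divisible by 5.
7: 91 = 7·13

7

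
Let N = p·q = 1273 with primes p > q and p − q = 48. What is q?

Since p = q + 48, we have 1273 = q(q + 48), so q² + 48q − 1273 = 0.
Discriminant: 48² + 4·1273 = 2304 + 5092 = 7396; √7396 = 86.
q = (−48 + 86)/2 = 19, and p = q + 48 = 67.
Check: 19 · 67 = 1273.

19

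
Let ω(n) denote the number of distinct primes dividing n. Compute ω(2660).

4

2660 = 2^2 · 665
665 = 5 · 133
133 = 7 · 19
2660 = 2^2 · 5 · 7 · 19, which has 4 distinct prime factors.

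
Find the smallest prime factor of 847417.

847417 is odd.
Digit sum 31, not divisible by 3.
Ends in 7: not divisible by 5.
7: 847417 = 7·121059 + 4
11: 847417 = 11·77037 + 10
13: 847417 = 13·65185 + 12
17: 847417 = 17·49848 + 1
19: 847417 = 19·44600 + 17
23: 847417 = 23·36844 + 5
29: 847417 = 29·29221 + 8
31: 847417 = 31·27336 + 1
37: 847417 = 37·22903 + 6
41: 847417 = 41·20668 + 29
43: 847417 = 43·19707 + 16
47: 847417 = 47·18030 + 7
53: 847417 = 53·15989

53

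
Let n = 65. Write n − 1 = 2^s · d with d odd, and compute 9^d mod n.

65 − 1 = 64 = 2^6 · 1, so d = 1.
9^1 ≡ 9 (mod 65)
1 = 1 in binary powers of 2.
So 9^1 ≡ 9 ≡ 9 (mod 65).
Squaring chain: 9 → 16 → 61 → 16 → 61 → 16; never reaches −1, so base 9 is a Miller–Rabin witness that 65 is composite.

9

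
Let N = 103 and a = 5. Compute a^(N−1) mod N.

1

5^1 ≡ 5 (mod 103)
5^2 ≡ 5^2 = 25 ≡ 25 (mod 103)
5^4 ≡ 25^2 = 625 ≡ 7 (mod 103)
5^8 ≡ 7^2 = 49 ≡ 49 (mod 103)
5^16 ≡ 49^2 = 2401 ≡ 32 (mod 103)
5^32 ≡ 32^2 = 1024 ≡ 97 (mod 103)
5^64 ≡ 97^2 = 9409 ≡ 36 (mod 103)
102 = 64 + 32 + 4 + 2 in binary powers of 2.
So 5^102 ≡ 36 · 97 · 7 · 25 ≡ 1 (mod 103).
Since the result is 1, base 5 gives no evidence that 103 is composite.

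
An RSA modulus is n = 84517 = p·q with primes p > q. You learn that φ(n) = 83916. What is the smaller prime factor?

223

φ(n) = (p−1)(q−1) = n − (p+q) + 1, so p + q = 84517 − 83916 + 1 = 602.
p and q are the roots of t² − 602t + 84517 = 0.
Discriminant: 602² − 4·84517 = 362404 − 338068 = 24336; √24336 = 156.
q = (602 − 156)/2 = 223, p = (602 + 156)/2 = 379.
Check: 223 · 379 = 84517.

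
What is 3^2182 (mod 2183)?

3^1 ≡ 3 (mod 2183)
3^2 ≡ 3^2 = 9 ≡ 9 (mod 2183)
3^4 ≡ 9^2 = 81 ≡ 81 (mod 2183)
3^8 ≡ 81^2 = 6561 ≡ 12 (mod 2183)
3^16 ≡ 12^2 = 144 ≡ 144 (mod 2183)
3^32 ≡ 144^2 = 20736 ≡ 1089 (mod 2183)
3^64 ≡ 1089^2 = 1185921 ≡ 552 (mod 2183)
3^128 ≡ 552^2 = 304704 ≡ 1267 (mod 2183)
3^256 ≡ 1267^2 = 1605289 ≡ 784 (mod 2183)
3^512 ≡ 784^2 = 614656 ≡ 1233 (mod 2183)
3^1024 ≡ 1233^2 = 1520289 ≡ 921 (mod 2183)
3^2048 ≡ 921^2 = 848241 ≡ 1237 (mod 2183)
2182 = 2048 + 128 + 4 + 2 in binary powers of 2.
So 3^2182 ≡ 1237 · 1267 · 81 · 9 ≡ 1302 (mod 2183).
Since 1302 ≠ 1, base 3 is a Fermat witness: 2183 is composite.

1302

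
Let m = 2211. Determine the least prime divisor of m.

2211 is odd.
Digit sum 6, divisible by 3.

3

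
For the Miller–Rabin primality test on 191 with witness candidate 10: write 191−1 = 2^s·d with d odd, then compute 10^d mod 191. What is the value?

1

191 − 1 = 190 = 2^1 · 95, so d = 95.
10^1 ≡ 10 (mod 191)
10^2 ≡ 10^2 = 100 ≡ 100 (mod 191)
10^4 ≡ 100^2 = 10000 ≡ 68 (mod 191)
10^8 ≡ 68^2 = 4624 ≡ 40 (mod 191)
10^16 ≡ 40^2 = 1600 ≡ 72 (mod 191)
10^32 ≡ 72^2 = 5184 ≡ 27 (mod 191)
10^64 ≡ 27^2 = 729 ≡ 156 (mod 191)
95 = 64 + 16 + 8 + 4 + 2 + 1 in binary powers of 2.
So 10^95 ≡ 156 · 72 · 40 · 68 · 100 · 10 ≡ 1 (mod 191).
Since 10^d ≡ 1 (mod 191), base 10 does not prove 191 composite.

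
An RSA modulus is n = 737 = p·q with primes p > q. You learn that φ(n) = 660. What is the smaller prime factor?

11

φ(n) = (p−1)(q−1) = n − (p+q) + 1, so p + q = 737 − 660 + 1 = 78.
p and q are the roots of t² − 78t + 737 = 0.
Discriminant: 78² − 4·737 = 6084 − 2948 = 3136; √3136 = 56.
q = (78 − 56)/2 = 11, p = (78 + 56)/2 = 67.
Check: 11 · 67 = 737.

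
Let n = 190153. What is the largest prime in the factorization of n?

190153 = 29 · 6557
6557 = 79 · 83
83 is prime.
So 190153 = 29 · 79 · 83; the largest prime factor is 83.

83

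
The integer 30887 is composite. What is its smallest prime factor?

67

30887 is odd.
Digit sum 26, not divisible by 3.
Ends in 7: not divisible by 5.
7: 30887 = 7·4412 + 3
11: 30887 = 11·2807 + 10
13: 30887 = 13·2375 + 12
17: 30887 = 17·1816 + 15
19: 30887 = 19·1625 + 12
23: 30887 = 23·1342 + 21
29: 30887 = 29·1065 + 2
31: 30887 = 31·996 + 11
37: 30887 = 37·834 + 29
41: 30887 = 41·753 + 14
43: 30887 = 43·718 + 13
47: 30887 = 47·657 + 8
53: 30887 = 53·582 + 41
59: 30887 = 59·523 + 30
61: 30887 = 61·506 + 21
67: 30887 = 67·461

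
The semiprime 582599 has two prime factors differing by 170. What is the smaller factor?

Since p = q + 170, we have 582599 = q(q + 170), so q² + 170q − 582599 = 0.
Discriminant: 170² + 4·582599 = 28900 + 2330396 = 2359296; √2359296 = 1536.
q = (−170 + 1536)/2 = 683, and p = q + 170 = 853.
Check: 683 · 853 = 582599.

683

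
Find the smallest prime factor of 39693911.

39693911 is odd.
Digit sum 41, not divisible by 3.
Ends in 1: not divisible by 5.
7: 39693911 = 7·5670558 + 5
11: 39693911 = 11·3608537 + 4
13: 39693911 = 13·3053377 + 10
17: 39693911 = 17·2334935 + 16
19: 39693911 = 19·2089153 + 4
23: 39693911 = 23·1725822 + 5
29: 39693911 = 29·1368755 + 16
31: 39693911 = 31·1280448 + 23
37: 39693911 = 37·1072808 + 15
41: 39693911 = 41·968144 + 7
43: 39693911 = 43·923114 + 9
47: 39693911 = 47·844551 + 14
53: 39693911 = 53·748941 + 38
59: 39693911 = 59·672778 + 9
61: 39693911 = 61·650719 + 52
67: 39693911 = 67·592446 + 29
71: 39693911 = 71·559069 + 12
73: 39693911 = 73·543752 + 15
79: 39693911 = 79·502454 + 45
83: 39693911 = 83·478239 + 74
89: 39693911 = 89·445999

89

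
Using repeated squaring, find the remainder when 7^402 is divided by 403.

7^1 ≡ 7 (mod 403)
7^2 ≡ 7^2 = 49 ≡ 49 (mod 403)
7^4 ≡ 49^2 = 2401 ≡ 386 (mod 403)
7^8 ≡ 386^2 = 148996 ≡ 289 (mod 403)
7^16 ≡ 289^2 = 83521 ≡ 100 (mod 403)
7^32 ≡ 100^2 = 10000 ≡ 328 (mod 403)
7^64 ≡ 328^2 = 107584 ≡ 386 (mod 403)
7^128 ≡ 386^2 = 148996 ≡ 289 (mod 403)
7^256 ≡ 289^2 = 83521 ≡ 100 (mod 403)
402 = 256 + 128 + 16 + 2 in binary powers of 2.
So 7^402 ≡ 100 · 289 · 100 · 49 ≡ 233 (mod 403).
Since 233 ≠ 1, base 7 is a Fermat witness: 403 is composite.

233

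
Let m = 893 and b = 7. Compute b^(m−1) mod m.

7^1 ≡ 7 (mod 893)
7^2 ≡ 7^2 = 49 ≡ 49 (mod 893)
7^4 ≡ 49^2 = 2401 ≡ 615 (mod 893)
7^8 ≡ 615^2 = 378225 ≡ 486 (mod 893)
7^16 ≡ 486^2 = 236196 ≡ 444 (mod 893)
7^32 ≡ 444^2 = 197136 ≡ 676 (mod 893)
7^64 ≡ 676^2 = 456976 ≡ 653 (mod 893)
7^128 ≡ 653^2 = 426409 ≡ 448 (mod 893)
7^256 ≡ 448^2 = 200704 ≡ 672 (mod 893)
7^512 ≡ 672^2 = 451584 ≡ 619 (mod 893)
892 = 512 + 256 + 64 + 32 + 16 + 8 + 4 in binary powers of 2.
So 7^892 ≡ 619 · 672 · 653 · 676 · 444 · 486 · 615 ≡ 653 (mod 893).
Since 653 ≠ 1, base 7 is a Fermat witness: 893 is composite.

653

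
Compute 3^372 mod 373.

1

3^1 ≡ 3 (mod 373)
3^2 ≡ 3^2 = 9 ≡ 9 (mod 373)
3^4 ≡ 9^2 = 81 ≡ 81 (mod 373)
3^8 ≡ 81^2 = 6561 ≡ 220 (mod 373)
3^16 ≡ 220^2 = 48400 ≡ 283 (mod 373)
3^32 ≡ 283^2 = 80089 ≡ 267 (mod 373)
3^64 ≡ 267^2 = 71289 ≡ 46 (mod 373)
3^128 ≡ 46^2 = 2116 ≡ 251 (mod 373)
3^256 ≡ 251^2 = 63001 ≡ 337 (mod 373)
372 = 256 + 64 + 32 + 16 + 4 in binary powers of 2.
So 3^372 ≡ 337 · 46 · 267 · 283 · 81 ≡ 1 (mod 373).
Since the result is 1, base 3 gives no evidence that 373 is composite.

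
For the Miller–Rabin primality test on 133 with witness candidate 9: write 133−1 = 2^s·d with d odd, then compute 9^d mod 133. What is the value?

106

133 − 1 = 132 = 2^2 · 33, so d = 33.
9^1 ≡ 9 (mod 133)
9^2 ≡ 9^2 = 81 ≡ 81 (mod 133)
9^4 ≡ 81^2 = 6561 ≡ 44 (mod 133)
9^8 ≡ 44^2 = 1936 ≡ 74 (mod 133)
9^16 ≡ 74^2 = 5476 ≡ 23 (mod 133)
9^32 ≡ 23^2 = 529 ≡ 130 (mod 133)
33 = 32 + 1 in binary powers of 2.
So 9^33 ≡ 130 · 9 ≡ 106 (mod 133).
Squaring chain: 106 → 64; never reaches −1, so base 9 is a Miller–Rabin witness that 133 is composite.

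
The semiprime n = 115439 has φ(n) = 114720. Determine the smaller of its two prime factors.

241

φ(n) = (p−1)(q−1) = n − (p+q) + 1, so p + q = 115439 − 114720 + 1 = 720.
p and q are the roots of t² − 720t + 115439 = 0.
Discriminant: 720² − 4·115439 = 518400 − 461756 = 56644; √56644 = 238.
q = (720 − 238)/2 = 241, p = (720 + 238)/2 = 479.
Check: 241 · 479 = 115439.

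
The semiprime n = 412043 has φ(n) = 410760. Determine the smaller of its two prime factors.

631

φ(n) = (p−1)(q−1) = n − (p+q) + 1, so p + q = 412043 − 410760 + 1 = 1284.
p and q are the roots of t² − 1284t + 412043 = 0.
Discriminant: 1284² − 4·412043 = 1648656 − 1648172 = 484; √484 = 22.
q = (1284 − 22)/2 = 631, p = (1284 + 22)/2 = 653.
Check: 631 · 653 = 412043.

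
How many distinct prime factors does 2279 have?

2

2279 = 43 · 53
2279 = 43 · 53, which has 2 distinct prime factors.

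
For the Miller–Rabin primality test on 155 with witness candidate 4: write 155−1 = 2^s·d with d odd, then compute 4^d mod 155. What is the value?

109

155 − 1 = 154 = 2^1 · 77, so d = 77.
4^1 ≡ 4 (mod 155)
4^2 ≡ 4^2 = 16 ≡ 16 (mod 155)
4^4 ≡ 16^2 = 256 ≡ 101 (mod 155)
4^8 ≡ 101^2 = 10201 ≡ 126 (mod 155)
4^16 ≡ 126^2 = 15876 ≡ 66 (mod 155)
4^32 ≡ 66^2 = 4356 ≡ 16 (mod 155)
4^64 ≡ 16^2 = 256 ≡ 101 (mod 155)
77 = 64 + 8 + 4 + 1 in binary powers of 2.
So 4^77 ≡ 101 · 126 · 101 · 4 ≡ 109 (mod 155).
Squaring chain: 109; never reaches −1, so base 4 is a Miller–Rabin witness that 155 is composite.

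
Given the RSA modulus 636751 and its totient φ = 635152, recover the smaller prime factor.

φ(n) = (p−1)(q−1) = n − (p+q) + 1, so p + q = 636751 − 635152 + 1 = 1600.
p and q are the roots of t² − 1600t + 636751 = 0.
Discriminant: 1600² − 4·636751 = 2560000 − 2547004 = 12996; √12996 = 114.
q = (1600 − 114)/2 = 743, p = (1600 + 114)/2 = 857.
Check: 743 · 857 = 636751.

743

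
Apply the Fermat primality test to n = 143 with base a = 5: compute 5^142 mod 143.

25

5^1 ≡ 5 (mod 143)
5^2 ≡ 5^2 = 25 ≡ 25 (mod 143)
5^4 ≡ 25^2 = 625 ≡ 53 (mod 143)
5^8 ≡ 53^2 = 2809 ≡ 92 (mod 143)
5^16 ≡ 92^2 = 8464 ≡ 27 (mod 143)
5^32 ≡ 27^2 = 729 ≡ 14 (mod 143)
5^64 ≡ 14^2 = 196 ≡ 53 (mod 143)
5^128 ≡ 53^2 = 2809 ≡ 92 (mod 143)
142 = 128 + 8 + 4 + 2 in binary powers of 2.
So 5^142 ≡ 92 · 92 · 53 · 25 ≡ 25 (mod 143).
Since 25 ≠ 1, base 5 is a Fermat witness: 143 is composite.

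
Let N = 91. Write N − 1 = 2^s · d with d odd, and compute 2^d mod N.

91 − 1 = 90 = 2^1 · 45, so d = 45.
2^1 ≡ 2 (mod 91)
2^2 ≡ 2^2 = 4 ≡ 4 (mod 91)
2^4 ≡ 4^2 = 16 ≡ 16 (mod 91)
2^8 ≡ 16^2 = 256 ≡ 74 (mod 91)
2^16 ≡ 74^2 = 5476 ≡ 16 (mod 91)
2^32 ≡ 16^2 = 256 ≡ 74 (mod 91)
45 = 32 + 8 + 4 + 1 in binary powers of 2.
So 2^45 ≡ 74 · 74 · 16 · 2 ≡ 57 (mod 91).
Squaring chain: 57; never reaches −1, so base 2 is a Miller–Rabin witness that 91 is composite.

57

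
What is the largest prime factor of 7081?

7081 = 73 · 97
97 is prime.
So 7081 = 73 · 97; the largest prime factor is 97.

97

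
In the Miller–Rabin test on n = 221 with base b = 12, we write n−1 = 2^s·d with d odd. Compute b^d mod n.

194

221 − 1 = 220 = 2^2 · 55, so d = 55.
12^1 ≡ 12 (mod 221)
12^2 ≡ 12^2 = 144 ≡ 144 (mod 221)
12^4 ≡ 144^2 = 20736 ≡ 183 (mod 221)
12^8 ≡ 183^2 = 33489 ≡ 118 (mod 221)
12^16 ≡ 118^2 = 13924 ≡ 1 (mod 221)
12^32 ≡ 1^2 = 1 ≡ 1 (mod 221)
55 = 32 + 16 + 4 + 2 + 1 in binary powers of 2.
So 12^55 ≡ 1 · 1 · 183 · 144 · 12 ≡ 194 (mod 221).
Squaring chain: 194 → 66; never reaches −1, so base 12 is a Miller–Rabin witness that 221 is composite.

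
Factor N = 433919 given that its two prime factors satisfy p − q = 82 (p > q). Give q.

Since p = q + 82, we have 433919 = q(q + 82), so q² + 82q − 433919 = 0.
Discriminant: 82² + 4·433919 = 6724 + 1735676 = 1742400; √1742400 = 1320.
q = (−82 + 1320)/2 = 619, and p = q + 82 = 701.
Check: 619 · 701 = 433919.

619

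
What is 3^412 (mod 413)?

375

3^1 ≡ 3 (mod 413)
3^2 ≡ 3^2 = 9 ≡ 9 (mod 413)
3^4 ≡ 9^2 = 81 ≡ 81 (mod 413)
3^8 ≡ 81^2 = 6561 ≡ 366 (mod 413)
3^16 ≡ 366^2 = 133956 ≡ 144 (mod 413)
3^32 ≡ 144^2 = 20736 ≡ 86 (mod 413)
3^64 ≡ 86^2 = 7396 ≡ 375 (mod 413)
3^128 ≡ 375^2 = 140625 ≡ 205 (mod 413)
3^256 ≡ 205^2 = 42025 ≡ 312 (mod 413)
412 = 256 + 128 + 16 + 8 + 4 in binary powers of 2.
So 3^412 ≡ 312 · 205 · 144 · 366 · 81 ≡ 375 (mod 413).
Since 375 ≠ 1, base 3 is a Fermat witness: 413 is composite.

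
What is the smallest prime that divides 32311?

79

32311 is odd.
Digit sum 10, not divisible by 3.
Ends in 1: not divisible by 5.
7: 32311 = 7·4615 + 6
11: 32311 = 11·2937 + 4
13: 32311 = 13·2485 + 6
17: 32311 = 17·1900 + 11
19: 32311 = 19·1700 + 11
23: 32311 = 23·1404 + 19
29: 32311 = 29·1114 + 5
31: 32311 = 31·1042 + 9
37: 32311 = 37·873 + 10
41: 32311 = 41·788 + 3
43: 32311 = 43·751 + 18
47: 32311 = 47·687 + 22
53: 32311 = 53·609 + 34
59: 32311 = 59·547 + 38
61: 32311 = 61·529 + 42
67: 32311 = 67·482 + 17
71: 32311 = 71·455 + 6
73: 32311 = 73·442 + 45
79: 32311 = 79·409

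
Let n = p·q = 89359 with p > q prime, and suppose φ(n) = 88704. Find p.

φ(n) = (p−1)(q−1) = n − (p+q) + 1, so p + q = 89359 − 88704 + 1 = 656.
p and q are the roots of t² − 656t + 89359 = 0.
Discriminant: 656² − 4·89359 = 430336 − 357436 = 72900; √72900 = 270.
q = (656 − 270)/2 = 193, p = (656 + 270)/2 = 463.
Check: 193 · 463 = 89359.

463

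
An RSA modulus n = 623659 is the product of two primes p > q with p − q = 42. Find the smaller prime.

769

Since p = q + 42, we have 623659 = q(q + 42), so q² + 42q − 623659 = 0.
Discriminant: 42² + 4·623659 = 1764 + 2494636 = 2496400; √2496400 = 1580.
q = (−42 + 1580)/2 = 769, and p = q + 42 = 811.
Check: 769 · 811 = 623659.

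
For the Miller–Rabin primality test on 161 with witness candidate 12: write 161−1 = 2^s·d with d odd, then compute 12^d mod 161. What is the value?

161 − 1 = 160 = 2^5 · 5, so d = 5.
12^1 ≡ 12 (mod 161)
12^2 ≡ 12^2 = 144 ≡ 144 (mod 161)
12^4 ≡ 144^2 = 20736 ≡ 128 (mod 161)
5 = 4 + 1 in binary powers of 2.
So 12^5 ≡ 128 · 12 ≡ 87 (mod 161).
Squaring chain: 87 → 2 → 4 → 16 → 95; never reaches −1, so base 12 is a Miller–Rabin witness that 161 is composite.

87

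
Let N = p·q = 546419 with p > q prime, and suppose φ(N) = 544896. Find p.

φ(n) = (p−1)(q−1) = n − (p+q) + 1, so p + q = 546419 − 544896 + 1 = 1524.
p and q are the roots of t² − 1524t + 546419 = 0.
Discriminant: 1524² − 4·546419 = 2322576 − 2185676 = 136900; √136900 = 370.
q = (1524 − 370)/2 = 577, p = (1524 + 370)/2 = 947.
Check: 577 · 947 = 546419.

947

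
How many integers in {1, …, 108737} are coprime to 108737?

100224

Factor: 108737 = 19 · 59 · 97.
φ(108737) = (19−1) · (59−1) · (97−1) = 18 · 58 · 96 = 100224.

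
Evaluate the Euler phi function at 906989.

Factor: 906989 = 53 · 109 · 157.
φ(906989) = (53−1) · (109−1) · (157−1) = 52 · 108 · 156 = 876096.

876096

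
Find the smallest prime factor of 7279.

29

7279 is odd.
Digit sum 25, not divisible by 3.
Ends in 9: not divisible by 5.
7: 7279 = 7·1039 + 6
11: 7279 = 11·661 + 8
13: 7279 = 13·559 + 12
17: 7279 = 17·428 + 3
19: 7279 = 19·383 + 2
23: 7279 = 23·316 + 11
29: 7279 = 29·251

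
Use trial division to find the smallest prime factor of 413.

413 is odd.
Digit sum 8, not divisible by 3.
Ends in 3: not divisible by 5.
7: 413 = 7·59

7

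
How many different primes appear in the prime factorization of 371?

371 = 7 · 53
371 = 7 · 53, which has 2 distinct prime factors.

2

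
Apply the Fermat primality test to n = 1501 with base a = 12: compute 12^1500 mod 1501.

12^1 ≡ 12 (mod 1501)
12^2 ≡ 12^2 = 144 ≡ 144 (mod 1501)
12^4 ≡ 144^2 = 20736 ≡ 1223 (mod 1501)
12^8 ≡ 1223^2 = 1495729 ≡ 733 (mod 1501)
12^16 ≡ 733^2 = 537289 ≡ 1432 (mod 1501)
12^32 ≡ 1432^2 = 2050624 ≡ 258 (mod 1501)
12^64 ≡ 258^2 = 66564 ≡ 520 (mod 1501)
12^128 ≡ 520^2 = 270400 ≡ 220 (mod 1501)
12^256 ≡ 220^2 = 48400 ≡ 368 (mod 1501)
12^512 ≡ 368^2 = 135424 ≡ 334 (mod 1501)
12^1024 ≡ 334^2 = 111556 ≡ 482 (mod 1501)
1500 = 1024 + 256 + 128 + 64 + 16 + 8 + 4 in binary powers of 2.
So 12^1500 ≡ 482 · 368 · 220 · 520 · 1432 · 733 · 1223 ≡ 571 (mod 1501).
Since 571 ≠ 1, base 12 is a Fermat witness: 1501 is composite.

571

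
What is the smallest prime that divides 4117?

23

4117 is odd.
Digit sum 13, not divisible by 3.
Ends in 7: not divisible by 5.
7: 4117 = 7·588 + 1
11: 4117 = 11·374 + 3
13: 4117 = 13·316 + 9
17: 4117 = 17·242 + 3
19: 4117 = 19·216 + 13
23: 4117 = 23·179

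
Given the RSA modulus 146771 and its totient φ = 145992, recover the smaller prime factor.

φ(n) = (p−1)(q−1) = n − (p+q) + 1, so p + q = 146771 − 145992 + 1 = 780.
p and q are the roots of t² − 780t + 146771 = 0.
Discriminant: 780² − 4·146771 = 608400 − 587084 = 21316; √21316 = 146.
q = (780 − 146)/2 = 317, p = (780 + 146)/2 = 463.
Check: 317 · 463 = 146771.

317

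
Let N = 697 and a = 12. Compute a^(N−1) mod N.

12^1 ≡ 12 (mod 697)
12^2 ≡ 12^2 = 144 ≡ 144 (mod 697)
12^4 ≡ 144^2 = 20736 ≡ 523 (mod 697)
12^8 ≡ 523^2 = 273529 ≡ 305 (mod 697)
12^16 ≡ 305^2 = 93025 ≡ 324 (mod 697)
12^32 ≡ 324^2 = 104976 ≡ 426 (mod 697)
12^64 ≡ 426^2 = 181476 ≡ 256 (mod 697)
12^128 ≡ 256^2 = 65536 ≡ 18 (mod 697)
12^256 ≡ 18^2 = 324 ≡ 324 (mod 697)
12^512 ≡ 324^2 = 104976 ≡ 426 (mod 697)
696 = 512 + 128 + 32 + 16 + 8 in binary powers of 2.
So 12^696 ≡ 426 · 18 · 426 · 324 · 305 ≡ 611 (mod 697).
Since 611 ≠ 1, base 12 is a Fermat witness: 697 is composite.

611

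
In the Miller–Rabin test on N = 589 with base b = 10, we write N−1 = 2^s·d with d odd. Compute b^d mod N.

589 − 1 = 588 = 2^2 · 147, so d = 147.
10^1 ≡ 10 (mod 589)
10^2 ≡ 10^2 = 100 ≡ 100 (mod 589)
10^4 ≡ 100^2 = 10000 ≡ 576 (mod 589)
10^8 ≡ 576^2 = 331776 ≡ 169 (mod 589)
10^16 ≡ 169^2 = 28561 ≡ 289 (mod 589)
10^32 ≡ 289^2 = 83521 ≡ 472 (mod 589)
10^64 ≡ 472^2 = 222784 ≡ 142 (mod 589)
10^128 ≡ 142^2 = 20164 ≡ 138 (mod 589)
147 = 128 + 16 + 2 + 1 in binary powers of 2.
So 10^147 ≡ 138 · 289 · 100 · 10 ≡ 221 (mod 589).
Squaring chain: 221 → 543; never reaches −1, so base 10 is a Miller–Rabin witness that 589 is composite.

221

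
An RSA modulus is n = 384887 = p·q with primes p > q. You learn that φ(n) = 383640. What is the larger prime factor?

φ(n) = (p−1)(q−1) = n − (p+q) + 1, so p + q = 384887 − 383640 + 1 = 1248.
p and q are the roots of t² − 1248t + 384887 = 0.
Discriminant: 1248² − 4·384887 = 1557504 − 1539548 = 17956; √17956 = 134.
q = (1248 − 134)/2 = 557, p = (1248 + 134)/2 = 691.
Check: 557 · 691 = 384887.

691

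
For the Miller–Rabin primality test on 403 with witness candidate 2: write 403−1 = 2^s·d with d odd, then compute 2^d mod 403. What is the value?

403 − 1 = 402 = 2^1 · 201, so d = 201.
2^1 ≡ 2 (mod 403)
2^2 ≡ 2^2 = 4 ≡ 4 (mod 403)
2^4 ≡ 4^2 = 16 ≡ 16 (mod 403)
2^8 ≡ 16^2 = 256 ≡ 256 (mod 403)
2^16 ≡ 256^2 = 65536 ≡ 250 (mod 403)
2^32 ≡ 250^2 = 62500 ≡ 35 (mod 403)
2^64 ≡ 35^2 = 1225 ≡ 16 (mod 403)
2^128 ≡ 16^2 = 256 ≡ 256 (mod 403)
201 = 128 + 64 + 8 + 1 in binary powers of 2.
So 2^201 ≡ 256 · 16 · 256 · 2 ≡ 343 (mod 403).
Squaring chain: 343; never reaches −1, so base 2 is a Miller–Rabin witness that 403 is composite.

343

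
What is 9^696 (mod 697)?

1

9^1 ≡ 9 (mod 697)
9^2 ≡ 9^2 = 81 ≡ 81 (mod 697)
9^4 ≡ 81^2 = 6561 ≡ 288 (mod 697)
9^8 ≡ 288^2 = 82944 ≡ 1 (mod 697)
9^16 ≡ 1^2 = 1 ≡ 1 (mod 697)
9^32 ≡ 1^2 = 1 ≡ 1 (mod 697)
9^64 ≡ 1^2 = 1 ≡ 1 (mod 697)
9^128 ≡ 1^2 = 1 ≡ 1 (mod 697)
9^256 ≡ 1^2 = 1 ≡ 1 (mod 697)
9^512 ≡ 1^2 = 1 ≡ 1 (mod 697)
696 = 512 + 128 + 32 + 16 + 8 in binary powers of 2.
So 9^696 ≡ 1 · 1 · 1 · 1 · 1 ≡ 1 (mod 697).
Since the result is 1, base 9 gives no evidence that 697 is composite.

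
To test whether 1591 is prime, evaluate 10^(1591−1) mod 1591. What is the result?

10^1 ≡ 10 (mod 1591)
10^2 ≡ 10^2 = 100 ≡ 100 (mod 1591)
10^4 ≡ 100^2 = 10000 ≡ 454 (mod 1591)
10^8 ≡ 454^2 = 206116 ≡ 877 (mod 1591)
10^16 ≡ 877^2 = 769129 ≡ 676 (mod 1591)
10^32 ≡ 676^2 = 456976 ≡ 359 (mod 1591)
10^64 ≡ 359^2 = 128881 ≡ 10 (mod 1591)
10^128 ≡ 10^2 = 100 ≡ 100 (mod 1591)
10^256 ≡ 100^2 = 10000 ≡ 454 (mod 1591)
10^512 ≡ 454^2 = 206116 ≡ 877 (mod 1591)
10^1024 ≡ 877^2 = 769129 ≡ 676 (mod 1591)
1590 = 1024 + 512 + 32 + 16 + 4 + 2 in binary powers of 2.
So 10^1590 ≡ 676 · 877 · 359 · 676 · 454 · 100 ≡ 704 (mod 1591).
Since 704 ≠ 1, base 10 is a Fermat witness: 1591 is composite.

704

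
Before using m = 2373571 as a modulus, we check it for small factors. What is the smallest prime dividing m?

2373571 is odd.
Digit sum 28, not divisible by 3.
Ends in 1: not divisible by 5.
7: 2373571 = 7·339081 + 4
11: 2373571 = 11·215779 + 2
13: 2373571 = 13·182582 + 5
17: 2373571 = 17·139621 + 14
19: 2373571 = 19·124924 + 15
23: 2373571 = 23·103198 + 17
29: 2373571 = 29·81847 + 8
31: 2373571 = 31·76566 + 25
37: 2373571 = 37·64150 + 21
41: 2373571 = 41·57891 + 40
43: 2373571 = 43·55199 + 14
47: 2373571 = 47·50501 + 24
53: 2373571 = 53·44784 + 19
59: 2373571 = 59·40230 + 1
61: 2373571 = 61·38911

61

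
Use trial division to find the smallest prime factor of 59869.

59869 is odd.
Digit sum 37, not divisible by 3.
Ends in 9: not divisible by 5.
7: 59869 = 7·8552 + 5
11: 59869 = 11·5442 + 7
13: 59869 = 13·4605 + 4
17: 59869 = 17·3521 + 12
19: 59869 = 19·3151

19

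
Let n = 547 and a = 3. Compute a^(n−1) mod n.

1

3^1 ≡ 3 (mod 547)
3^2 ≡ 3^2 = 9 ≡ 9 (mod 547)
3^4 ≡ 9^2 = 81 ≡ 81 (mod 547)
3^8 ≡ 81^2 = 6561 ≡ 544 (mod 547)
3^16 ≡ 544^2 = 295936 ≡ 9 (mod 547)
3^32 ≡ 9^2 = 81 ≡ 81 (mod 547)
3^64 ≡ 81^2 = 6561 ≡ 544 (mod 547)
3^128 ≡ 544^2 = 295936 ≡ 9 (mod 547)
3^256 ≡ 9^2 = 81 ≡ 81 (mod 547)
3^512 ≡ 81^2 = 6561 ≡ 544 (mod 547)
546 = 512 + 32 + 2 in binary powers of 2.
So 3^546 ≡ 544 · 81 · 9 ≡ 1 (mod 547).
Since the result is 1, base 3 gives no evidence that 547 is composite.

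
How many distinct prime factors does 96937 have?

3

96937 = 31 · 3127
3127 = 53 · 59
96937 = 31 · 53 · 59, which has 3 distinct prime factors.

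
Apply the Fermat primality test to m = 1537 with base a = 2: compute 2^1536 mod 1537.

2^1 ≡ 2 (mod 1537)
2^2 ≡ 2^2 = 4 ≡ 4 (mod 1537)
2^4 ≡ 4^2 = 16 ≡ 16 (mod 1537)
2^8 ≡ 16^2 = 256 ≡ 256 (mod 1537)
2^16 ≡ 256^2 = 65536 ≡ 982 (mod 1537)
2^32 ≡ 982^2 = 964324 ≡ 625 (mod 1537)
2^64 ≡ 625^2 = 390625 ≡ 227 (mod 1537)
2^128 ≡ 227^2 = 51529 ≡ 808 (mod 1537)
2^256 ≡ 808^2 = 652864 ≡ 1176 (mod 1537)
2^512 ≡ 1176^2 = 1382976 ≡ 1213 (mod 1537)
2^1024 ≡ 1213^2 = 1471369 ≡ 460 (mod 1537)
1536 = 1024 + 512 in binary powers of 2.
So 2^1536 ≡ 460 · 1213 ≡ 49 (mod 1537).
Since 49 ≠ 1, base 2 is a Fermat witness: 1537 is composite.

49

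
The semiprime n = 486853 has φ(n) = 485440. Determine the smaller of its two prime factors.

593

φ(n) = (p−1)(q−1) = n − (p+q) + 1, so p + q = 486853 − 485440 + 1 = 1414.
p and q are the roots of t² − 1414t + 486853 = 0.
Discriminant: 1414² − 4·486853 = 1999396 − 1947412 = 51984; √51984 = 228.
q = (1414 − 228)/2 = 593, p = (1414 + 228)/2 = 821.
Check: 593 · 821 = 486853.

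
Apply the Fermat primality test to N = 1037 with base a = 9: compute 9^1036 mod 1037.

985

9^1 ≡ 9 (mod 1037)
9^2 ≡ 9^2 = 81 ≡ 81 (mod 1037)
9^4 ≡ 81^2 = 6561 ≡ 339 (mod 1037)
9^8 ≡ 339^2 = 114921 ≡ 851 (mod 1037)
9^16 ≡ 851^2 = 724201 ≡ 375 (mod 1037)
9^32 ≡ 375^2 = 140625 ≡ 630 (mod 1037)
9^64 ≡ 630^2 = 396900 ≡ 766 (mod 1037)
9^128 ≡ 766^2 = 586756 ≡ 851 (mod 1037)
9^256 ≡ 851^2 = 724201 ≡ 375 (mod 1037)
9^512 ≡ 375^2 = 140625 ≡ 630 (mod 1037)
9^1024 ≡ 630^2 = 396900 ≡ 766 (mod 1037)
1036 = 1024 + 8 + 4 in binary powers of 2.
So 9^1036 ≡ 766 · 851 · 339 ≡ 985 (mod 1037).
Since 985 ≠ 1, base 9 is a Fermat witness: 1037 is composite.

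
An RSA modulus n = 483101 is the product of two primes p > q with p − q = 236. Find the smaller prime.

587

Since p = q + 236, we have 483101 = q(q + 236), so q² + 236q − 483101 = 0.
Discriminant: 236² + 4·483101 = 55696 + 1932404 = 1988100; √1988100 = 1410.
q = (−236 + 1410)/2 = 587, and p = q + 236 = 823.
Check: 587 · 823 = 483101.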